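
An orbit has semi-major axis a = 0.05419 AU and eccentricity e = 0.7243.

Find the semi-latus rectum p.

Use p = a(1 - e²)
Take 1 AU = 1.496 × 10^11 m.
a = 0.05419 AU = 8.10682 × 10^9 m
e = 0.7243,  e² = 0.52461,  1 − e² = 0.47539
p = a(1 − e²) = 8.10682 × 10^9 m × 0.47539 = 3.8539 × 10^9 m ≈ 0.02576 AU

Final answer: p = 0.02576 AU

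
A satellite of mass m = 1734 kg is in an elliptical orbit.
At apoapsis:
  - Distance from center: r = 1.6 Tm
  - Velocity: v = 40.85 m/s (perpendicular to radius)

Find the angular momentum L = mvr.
r = 1.6 Tm = 1.6 × 10^12 m
v = 40.85 m/s
vr = 40.85 × 1.6 × 10^12 = 6.536 × 10^13 m²/s
L = m × vr = 1734 × 6.536 × 10^13 = 1.13334 × 10^17 kg·m²/s ≈ 1.133 × 10^17 kg·m²/s

Final answer: L = 1.133 × 10^17 kg·m²/s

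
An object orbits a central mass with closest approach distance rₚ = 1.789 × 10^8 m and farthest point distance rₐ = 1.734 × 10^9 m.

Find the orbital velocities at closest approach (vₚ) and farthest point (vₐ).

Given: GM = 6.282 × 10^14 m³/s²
rₚ = 1.789 × 10^8 m
rₐ = 1.734 × 10^9 m
GM = 6.282 × 10^14 m³/s²
a = (rₚ + rₐ)/2 = 9.5645 × 10^8 m
Vis-viva: v² = GM (2/r − 1/a)
vₚ² = 6.282 × 10^14 × (1.11794 × 10^-8 − 1.04553 × 10^-9) = 6.36611 × 10^6 m²/s²
vₚ = 2523.12 m/s ≈ 2.523 km/s
vₐ² = 6.282 × 10^14 × (1.1534 × 10^-9 − 1.04553 × 10^-9) = 67763.7 m²/s²
vₐ = 260.315 m/s ≈ 260.3 m/s

Final answer: vₚ = 2.523 km/s, vₐ = 260.3 m/s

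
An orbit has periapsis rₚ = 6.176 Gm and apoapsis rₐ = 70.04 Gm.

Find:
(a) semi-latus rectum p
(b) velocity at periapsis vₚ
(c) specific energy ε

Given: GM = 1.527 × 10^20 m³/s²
rₚ = 6.176 Gm = 6.176 × 10^9 m
rₐ = 70.04 Gm = 7.004 × 10^10 m
GM = 1.527 × 10^20 m³/s²
a = (rₚ + rₐ)/2 = 3.8108 × 10^10 m
e = (rₐ − rₚ)/(rₐ + rₚ) = (6.3864 × 10^10) / (7.6216 × 10^10) = 0.837934
(a) 1 − e² = 0.297866;  p = a(1 − e²) = 3.8108 × 10^10 × 0.297866 = 1.13511 × 10^10 m ≈ 11.35 Gm
(b) vₚ² = GM (2/rₚ − 1/a) = 1.527 × 10^20 × (3.23834 × 10^-10 − 2.62412 × 10^-11) = 4.54424 × 10^10 m²/s²;  vₚ = 213172 m/s ≈ 213.2 km/s
(c) 2a = 7.6216 × 10^10 m;  ε = −GM/(2a) = -2.00352 × 10^9 J/kg ≈ -2.004 GJ/kg

Final answer:
(a) semi-latus rectum p = 11.35 Gm
(b) velocity at periapsis vₚ = 213.2 km/s
(c) specific energy ε = -2.004 GJ/kg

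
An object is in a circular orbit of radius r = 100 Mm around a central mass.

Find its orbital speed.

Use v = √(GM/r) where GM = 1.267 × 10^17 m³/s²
r = 100 Mm = 1 × 10^8 m
GM = 1.267 × 10^17 m³/s²
GM/r = (1.267 × 10^17) / (1 × 10^8) = 1.267 × 10^9 m²/s²
v = √(GM/r) = 35594.9 m/s ≈ 35.59 km/s

Final answer: 35.59 km/s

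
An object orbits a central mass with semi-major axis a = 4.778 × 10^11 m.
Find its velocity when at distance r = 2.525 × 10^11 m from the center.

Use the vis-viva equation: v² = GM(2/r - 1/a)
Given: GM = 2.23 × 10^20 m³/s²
a = 4.778 × 10^11 m
r = 2.525 × 10^11 m
GM = 2.23 × 10^20 m³/s²
2/r − 1/a = 7.92079 × 10^-12 − 2.09293 × 10^-12 = 5.82787 × 10^-12 m⁻¹
v² = GM (2/r − 1/a) = 1.29961 × 10^9 m²/s²
v = 36050.2 m/s ≈ 36.05 km/s

Final answer: 36.05 km/s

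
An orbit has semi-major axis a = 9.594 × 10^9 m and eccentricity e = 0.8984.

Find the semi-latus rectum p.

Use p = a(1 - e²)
a = 9.594 × 10^9 m
e = 0.8984,  e² = 0.807123,  1 − e² = 0.192877
p = a(1 − e²) = 9.594 × 10^9 m × 0.192877 = 1.85047 × 10^9 m ≈ 1.85 × 10^9 m

Final answer: p = 1.85 × 10^9 m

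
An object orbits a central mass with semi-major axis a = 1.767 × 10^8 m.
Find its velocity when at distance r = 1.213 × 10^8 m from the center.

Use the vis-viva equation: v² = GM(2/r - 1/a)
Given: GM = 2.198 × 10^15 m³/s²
a = 1.767 × 10^8 m
r = 1.213 × 10^8 m
GM = 2.198 × 10^15 m³/s²
2/r − 1/a = 1.6488 × 10^-8 − 5.65931 × 10^-9 = 1.08287 × 10^-8 m⁻¹
v² = GM (2/r − 1/a) = 2.38016 × 10^7 m²/s²
v = 4878.68 m/s ≈ 4.879 km/s

Final answer: 4.879 km/s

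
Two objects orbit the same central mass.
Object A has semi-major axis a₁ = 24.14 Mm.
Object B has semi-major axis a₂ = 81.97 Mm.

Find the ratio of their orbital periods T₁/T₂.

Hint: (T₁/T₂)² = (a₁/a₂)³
a₁ = 24.14 Mm = 2.414 × 10^7 m
a₂ = 81.97 Mm = 8.197 × 10^7 m
a₁/a₂ = 0.294498
T₁/T₂ = (a₁/a₂)^(3/2) = (0.294498)^1.5 = 0.159817

Final answer: T₁/T₂ = 0.1598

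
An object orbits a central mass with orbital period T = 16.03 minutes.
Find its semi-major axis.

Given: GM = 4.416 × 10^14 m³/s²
T = 16.03 minutes = 961.8 s
GM = 4.416 × 10^14 m³/s²
Kepler's third law: a³ = GM T² / (4π²)
T² = 925059 s²
a³ = (4.416 × 10^14) × 925059 / (4π²) = 1.03476 × 10^19 m³
a = (a³)^(1/3) = 2.17911 × 10^6 m ≈ 2.179 Mm

Final answer: 2.179 Mm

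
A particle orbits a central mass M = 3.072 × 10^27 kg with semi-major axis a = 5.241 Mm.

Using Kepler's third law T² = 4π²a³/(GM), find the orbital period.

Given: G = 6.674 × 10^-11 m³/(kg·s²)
M = 3.072 × 10^27 kg
GM = G × M = 6.674 × 10^-11 × 3.072 × 10^27 = 2.05025 × 10^17 m³/s²
a = 5.241 Mm = 5.241 × 10^6 m
a³ = 1.4396 × 10^20 m³
T = 2π √(a³/GM) = 2π √((1.4396 × 10^20) / (2.05025 × 10^17)) = 2π × 26.4983 s
T = 166.494 s ≈ 2.775 minutes

Final answer: 2.775 minutes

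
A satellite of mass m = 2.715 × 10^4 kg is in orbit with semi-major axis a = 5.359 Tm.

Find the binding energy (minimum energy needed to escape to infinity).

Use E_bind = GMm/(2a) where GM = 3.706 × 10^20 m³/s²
a = 5.359 Tm = 5.359 × 10^12 m
GM = 3.706 × 10^20 m³/s²
m = 2.715 × 10^4 kg
GMm = 3.706 × 10^20 × 27150 = 1.00618 × 10^25 m³·kg/s²
2a = 1.0718 × 10^13 m
E_bind = GMm/(2a) = 9.38775 × 10^11 J ≈ 938.8 GJ

Final answer: 938.8 GJ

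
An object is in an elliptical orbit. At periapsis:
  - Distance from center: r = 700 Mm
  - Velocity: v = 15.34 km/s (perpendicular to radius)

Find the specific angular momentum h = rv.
r = 700 Mm = 7 × 10^8 m
v = 15.34 km/s = 15340 m/s
h = rv = 7 × 10^8 × 15340 = 1.0738 × 10^13 m²/s ≈ 1.074 × 10^13 m²/s

Final answer: h = 1.074 × 10^13 m²/s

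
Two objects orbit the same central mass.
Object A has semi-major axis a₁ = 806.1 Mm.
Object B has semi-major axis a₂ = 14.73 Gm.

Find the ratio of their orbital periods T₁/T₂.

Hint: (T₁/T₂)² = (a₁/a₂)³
a₁ = 806.1 Mm = 8.061 × 10^8 m
a₂ = 14.73 Gm = 1.473 × 10^10 m
a₁/a₂ = 0.0547251
T₁/T₂ = (a₁/a₂)^(3/2) = (0.0547251)^1.5 = 0.012802

Final answer: T₁/T₂ = 0.0128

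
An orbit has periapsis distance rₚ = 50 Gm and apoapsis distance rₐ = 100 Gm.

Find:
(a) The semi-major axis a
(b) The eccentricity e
rₚ = 50 Gm = 5 × 10^10 m
rₐ = 100 Gm = 1 × 10^11 m
(a) a = (rₚ + rₐ)/2 = 7.5 × 10^10 m ≈ 75 Gm
(b) e = (rₐ − rₚ)/(rₐ + rₚ) = (5 × 10^10) / (1.5 × 10^11) = 0.333333

Final answer:
(a) a = 75 Gm
(b) e = 0.3333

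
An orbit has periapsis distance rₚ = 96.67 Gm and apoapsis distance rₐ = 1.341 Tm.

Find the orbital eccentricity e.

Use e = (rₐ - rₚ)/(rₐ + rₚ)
rₚ = 96.67 Gm = 9.667 × 10^10 m
rₐ = 1.341 Tm = 1.341 × 10^12 m
rₐ − rₚ = 1.24433 × 10^12 m
rₐ + rₚ = 1.43767 × 10^12 m
e = (rₐ − rₚ)/(rₐ + rₚ) = 0.865519

Final answer: e = 0.8655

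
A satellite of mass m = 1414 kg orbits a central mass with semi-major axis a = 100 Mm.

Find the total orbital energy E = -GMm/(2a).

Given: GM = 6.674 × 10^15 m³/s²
a = 100 Mm = 1 × 10^8 m
GM = 6.674 × 10^15 m³/s²
2a = 2 × 10^8 m
GMm = 6.674 × 10^15 × 1414 = 9.43704 × 10^18 m³·kg/s²
E = −GMm/(2a) = -4.71852 × 10^10 J ≈ -47.19 GJ

Final answer: -47.19 GJ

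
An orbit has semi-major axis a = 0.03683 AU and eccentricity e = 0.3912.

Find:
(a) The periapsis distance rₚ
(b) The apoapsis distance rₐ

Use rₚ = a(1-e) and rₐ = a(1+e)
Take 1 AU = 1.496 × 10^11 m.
a = 0.03683 AU = 5.50977 × 10^9 m
e = 0.3912:  1 − e = 0.6088,  1 + e = 1.3912
(a) rₚ = a(1 − e) = 5.50977 × 10^9 m × 0.6088 = 3.35435 × 10^9 m ≈ 0.02242 AU
(b) rₐ = a(1 + e) = 5.50977 × 10^9 m × 1.3912 = 7.66519 × 10^9 m ≈ 0.05124 AU

Final answer:
(a) rₚ = 0.02242 AU
(b) rₐ = 0.05124 AU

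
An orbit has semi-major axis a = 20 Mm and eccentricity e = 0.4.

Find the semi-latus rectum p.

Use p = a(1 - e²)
a = 20 Mm = 2 × 10^7 m
e = 0.4,  e² = 0.16,  1 − e² = 0.84
p = a(1 − e²) = 2 × 10^7 m × 0.84 = 1.68 × 10^7 m ≈ 16.8 Mm

Final answer: p = 16.8 Mm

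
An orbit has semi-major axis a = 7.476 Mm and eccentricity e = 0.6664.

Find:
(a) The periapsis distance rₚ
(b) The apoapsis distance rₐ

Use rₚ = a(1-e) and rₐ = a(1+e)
a = 7.476 Mm = 7.476 × 10^6 m
e = 0.6664:  1 − e = 0.3336,  1 + e = 1.6664
(a) rₚ = a(1 − e) = 7.476 × 10^6 m × 0.3336 = 2.49399 × 10^6 m ≈ 2.494 Mm
(b) rₐ = a(1 + e) = 7.476 × 10^6 m × 1.6664 = 1.2458 × 10^7 m ≈ 12.46 Mm

Final answer:
(a) rₚ = 2.494 Mm
(b) rₐ = 12.46 Mm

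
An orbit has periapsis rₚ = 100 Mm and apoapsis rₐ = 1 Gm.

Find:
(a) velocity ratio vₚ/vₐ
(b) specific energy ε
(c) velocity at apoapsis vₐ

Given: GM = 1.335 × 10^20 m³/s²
rₚ = 100 Mm = 1 × 10^8 m
rₐ = 1 Gm = 1 × 10^9 m
GM = 1.335 × 10^20 m³/s²
a = (rₚ + rₐ)/2 = 5.5 × 10^8 m
e = (rₐ − rₚ)/(rₐ + rₚ) = (9 × 10^8) / (1.1 × 10^9) = 0.818182
(a) vₚ/vₐ = rₐ/rₚ (angular momentum) = (1 × 10^9) / (1 × 10^8) = 10 ≈ 10
(b) 2a = 1.1 × 10^9 m;  ε = −GM/(2a) = -1.21364 × 10^11 J/kg ≈ -121.4 GJ/kg
(c) vₐ² = GM (2/rₐ − 1/a) = 1.335 × 10^20 × (2 × 10^-9 − 1.81818 × 10^-9) = 2.42727 × 10^10 m²/s²;  vₐ = 155797 m/s ≈ 155.8 km/s

Final answer:
(a) velocity ratio vₚ/vₐ = 10
(b) specific energy ε = -121.4 GJ/kg
(c) velocity at apoapsis vₐ = 155.8 km/s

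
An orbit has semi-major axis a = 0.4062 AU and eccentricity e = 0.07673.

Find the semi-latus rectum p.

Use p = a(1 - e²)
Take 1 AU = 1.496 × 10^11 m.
a = 0.4062 AU = 6.07675 × 10^10 m
e = 0.07673,  e² = 0.00588749,  1 − e² = 0.994113
p = a(1 − e²) = 6.07675 × 10^10 m × 0.994113 = 6.04098 × 10^10 m ≈ 0.4038 AU

Final answer: p = 0.4038 AU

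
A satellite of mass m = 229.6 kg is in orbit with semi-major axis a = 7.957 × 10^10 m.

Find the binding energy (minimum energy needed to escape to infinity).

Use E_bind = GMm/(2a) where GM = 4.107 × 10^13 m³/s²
a = 7.957 × 10^10 m
GM = 4.107 × 10^13 m³/s²
m = 229.6 kg
GMm = 4.107 × 10^13 × 229.6 = 9.42967 × 10^15 m³·kg/s²
2a = 1.5914 × 10^11 m
E_bind = GMm/(2a) = 59253.9 J ≈ 59.25 kJ

Final answer: 59.25 kJ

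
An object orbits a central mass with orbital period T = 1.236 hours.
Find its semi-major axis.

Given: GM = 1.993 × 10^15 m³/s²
T = 1.236 hours = 4449.6 s
GM = 1.993 × 10^15 m³/s²
Kepler's third law: a³ = GM T² / (4π²)
T² = 1.97989 × 10^7 s²
a³ = (1.993 × 10^15) × (1.97989 × 10^7) / (4π²) = 9.99515 × 10^20 m³
a = (a³)^(1/3) = 9.99838 × 10^6 m ≈ 9.998 Mm

Final answer: 9.998 Mm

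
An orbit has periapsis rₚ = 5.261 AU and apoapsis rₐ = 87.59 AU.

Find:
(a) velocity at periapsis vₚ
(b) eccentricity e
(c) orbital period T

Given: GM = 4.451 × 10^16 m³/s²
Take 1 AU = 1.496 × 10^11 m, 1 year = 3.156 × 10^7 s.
rₚ = 5.261 AU = 7.87046 × 10^11 m
rₐ = 87.59 AU = 1.31035 × 10^13 m
GM = 4.451 × 10^16 m³/s²
a = (rₚ + rₐ)/2 = 6.94525 × 10^12 m
e = (rₐ − rₚ)/(rₐ + rₚ) = (1.23164 × 10^13) / (1.38905 × 10^13) = 0.886679
(a) vₚ² = GM (2/rₚ − 1/a) = 4.451 × 10^16 × (2.54115 × 10^-12 − 1.43983 × 10^-13) = 106698 m²/s²;  vₚ = 326.646 m/s ≈ 326.6 m/s
(b) e = 0.886679 ≈ 0.8867
(c) a³ = 3.35015 × 10^38 m³;  T = 2π √(a³/GM) = 2π × 8.67568 × 10^10 s = 5.45109 × 10^11 s ≈ 1.727 × 10^4 years

Final answer:
(a) velocity at periapsis vₚ = 326.6 m/s
(b) eccentricity e = 0.8867
(c) orbital period T = 1.727 × 10^4 years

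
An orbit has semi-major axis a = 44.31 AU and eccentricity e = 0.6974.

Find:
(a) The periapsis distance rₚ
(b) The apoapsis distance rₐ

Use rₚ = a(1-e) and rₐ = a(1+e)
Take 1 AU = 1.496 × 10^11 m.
a = 44.31 AU = 6.62878 × 10^12 m
e = 0.6974:  1 − e = 0.3026,  1 + e = 1.6974
(a) rₚ = a(1 − e) = 6.62878 × 10^12 m × 0.3026 = 2.00587 × 10^12 m ≈ 13.41 AU
(b) rₐ = a(1 + e) = 6.62878 × 10^12 m × 1.6974 = 1.12517 × 10^13 m ≈ 75.21 AU

Final answer:
(a) rₚ = 13.41 AU
(b) rₐ = 75.21 AU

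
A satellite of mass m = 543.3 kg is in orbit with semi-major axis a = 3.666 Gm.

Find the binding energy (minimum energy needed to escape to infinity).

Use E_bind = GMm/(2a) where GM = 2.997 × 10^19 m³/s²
a = 3.666 Gm = 3.666 × 10^9 m
GM = 2.997 × 10^19 m³/s²
m = 543.3 kg
GMm = 2.997 × 10^19 × 543.3 = 1.62827 × 10^22 m³·kg/s²
2a = 7.332 × 10^9 m
E_bind = GMm/(2a) = 2.22077 × 10^12 J ≈ 2.221 TJ

Final answer: 2.221 TJ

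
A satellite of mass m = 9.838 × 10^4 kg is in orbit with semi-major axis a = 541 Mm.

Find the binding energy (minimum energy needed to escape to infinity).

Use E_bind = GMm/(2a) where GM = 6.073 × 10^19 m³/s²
a = 541 Mm = 5.41 × 10^8 m
GM = 6.073 × 10^19 m³/s²
m = 9.838 × 10^4 kg
GMm = 6.073 × 10^19 × 98380 = 5.97462 × 10^24 m³·kg/s²
2a = 1.082 × 10^9 m
E_bind = GMm/(2a) = 5.52183 × 10^15 J ≈ 5.522 PJ

Final answer: 5.522 PJ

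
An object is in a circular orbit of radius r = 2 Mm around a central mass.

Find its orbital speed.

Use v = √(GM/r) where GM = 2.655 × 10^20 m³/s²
r = 2 Mm = 2 × 10^6 m
GM = 2.655 × 10^20 m³/s²
GM/r = (2.655 × 10^20) / (2 × 10^6) = 1.3275 × 10^14 m²/s²
v = √(GM/r) = 1.15217 × 10^7 m/s ≈ 1.152 × 10^4 km/s

Final answer: 1.152 × 10^4 km/s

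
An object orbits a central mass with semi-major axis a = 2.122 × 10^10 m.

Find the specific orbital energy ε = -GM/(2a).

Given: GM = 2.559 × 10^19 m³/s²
a = 2.122 × 10^10 m
GM = 2.559 × 10^19 m³/s²
2a = 4.244 × 10^10 m
ε = −GM/(2a) = -6.02969 × 10^8 J/kg ≈ -603 MJ/kg

Final answer: -603 MJ/kg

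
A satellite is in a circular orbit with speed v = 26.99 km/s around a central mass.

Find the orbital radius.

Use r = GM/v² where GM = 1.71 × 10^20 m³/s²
v = 26.99 km/s = 26990 m/s
GM = 1.71 × 10^20 m³/s²
v² = 7.2846 × 10^8 m²/s²
r = GM/v² = (1.71 × 10^20) / (7.2846 × 10^8) = 2.34742 × 10^11 m ≈ 234.7 Gm

Final answer: 234.7 Gm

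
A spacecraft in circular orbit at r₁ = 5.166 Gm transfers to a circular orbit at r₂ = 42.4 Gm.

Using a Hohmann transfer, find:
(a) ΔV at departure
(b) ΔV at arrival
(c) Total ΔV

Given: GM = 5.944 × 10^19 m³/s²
r₁ = 5.166 Gm = 5.166 × 10^9 m
r₂ = 42.4 Gm = 4.24 × 10^10 m
GM = 5.944 × 10^19 m³/s²
Transfer ellipse: a_t = (r₁ + r₂)/2 = 2.3783 × 10^10 m
Circular speed at r₁: v₁ = √(GM/r₁) = 107266 m/s
Transfer speed at r₁ (periapsis): v₁ₜ = √(GM(2/r₁ − 1/a_t)) = 143223 m/s
(a) ΔV₁ = v₁ₜ − v₁ = 35956.7 m/s ≈ 35.96 km/s
Circular speed at r₂: v₂ = √(GM/r₂) = 37441.8 m/s
Transfer speed at r₂ (apoapsis): v₂ₜ = √(GM(2/r₂ − 1/a_t)) = 17450.2 m/s
(b) ΔV₂ = v₂ − v₂ₜ = 19991.6 m/s ≈ 19.99 km/s
(c) ΔV_total = ΔV₁ + ΔV₂ = 55948.2 m/s ≈ 55.95 km/s

Final answer:
(a) ΔV₁ = 35.96 km/s
(b) ΔV₂ = 19.99 km/s
(c) ΔV_total = 55.95 km/s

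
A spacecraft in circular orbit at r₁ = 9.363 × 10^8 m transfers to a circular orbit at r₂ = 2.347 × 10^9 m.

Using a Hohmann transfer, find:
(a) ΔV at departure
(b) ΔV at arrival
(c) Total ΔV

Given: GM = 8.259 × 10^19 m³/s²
r₁ = 9.363 × 10^8 m
r₂ = 2.347 × 10^9 m
GM = 8.259 × 10^19 m³/s²
Transfer ellipse: a_t = (r₁ + r₂)/2 = 1.64165 × 10^9 m
Circular speed at r₁: v₁ = √(GM/r₁) = 297000 m/s
Transfer speed at r₁ (periapsis): v₁ₜ = √(GM(2/r₁ − 1/a_t)) = 355118 m/s
(a) ΔV₁ = v₁ₜ − v₁ = 58118 m/s ≈ 58.12 km/s
Circular speed at r₂: v₂ = √(GM/r₂) = 187589 m/s
Transfer speed at r₂ (apoapsis): v₂ₜ = √(GM(2/r₂ − 1/a_t)) = 141669 m/s
(b) ΔV₂ = v₂ − v₂ₜ = 45920.1 m/s ≈ 45.92 km/s
(c) ΔV_total = ΔV₁ + ΔV₂ = 104038 m/s ≈ 104 km/s

Final answer:
(a) ΔV₁ = 58.12 km/s
(b) ΔV₂ = 45.92 km/s
(c) ΔV_total = 104 km/s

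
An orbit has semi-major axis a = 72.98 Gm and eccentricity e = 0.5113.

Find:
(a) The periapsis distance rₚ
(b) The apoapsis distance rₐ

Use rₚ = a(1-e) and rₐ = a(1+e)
a = 72.98 Gm = 7.298 × 10^10 m
e = 0.5113:  1 − e = 0.4887,  1 + e = 1.5113
(a) rₚ = a(1 − e) = 7.298 × 10^10 m × 0.4887 = 3.56653 × 10^10 m ≈ 35.67 Gm
(b) rₐ = a(1 + e) = 7.298 × 10^10 m × 1.5113 = 1.10295 × 10^11 m ≈ 110.3 Gm

Final answer:
(a) rₚ = 35.67 Gm
(b) rₐ = 110.3 Gm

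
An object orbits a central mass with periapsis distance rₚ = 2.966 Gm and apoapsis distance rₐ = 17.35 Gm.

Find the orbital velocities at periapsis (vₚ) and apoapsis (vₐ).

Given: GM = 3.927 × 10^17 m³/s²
rₚ = 2.966 Gm = 2.966 × 10^9 m
rₐ = 17.35 Gm = 1.735 × 10^10 m
GM = 3.927 × 10^17 m³/s²
a = (rₚ + rₐ)/2 = 1.0158 × 10^10 m
Vis-viva: v² = GM (2/r − 1/a)
vₚ² = 3.927 × 10^17 × (6.74309 × 10^-10 − 9.84446 × 10^-11) = 2.26142 × 10^8 m²/s²
vₚ = 15038 m/s ≈ 15.04 km/s
vₐ² = 3.927 × 10^17 × (1.15274 × 10^-10 − 9.84446 × 10^-11) = 6.60883 × 10^6 m²/s²
vₐ = 2570.76 m/s ≈ 2.571 km/s

Final answer: vₚ = 15.04 km/s, vₐ = 2.571 km/s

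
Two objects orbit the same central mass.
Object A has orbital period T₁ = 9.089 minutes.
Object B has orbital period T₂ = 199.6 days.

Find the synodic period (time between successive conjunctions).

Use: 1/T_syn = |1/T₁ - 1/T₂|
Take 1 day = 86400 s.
T₁ = 9.089 minutes = 545.34 s
T₂ = 199.6 days = 1.72454 × 10^7 s
1/T₁ = 0.00183372 s⁻¹
1/T₂ = 5.79863 × 10^-8 s⁻¹
|1/T₁ − 1/T₂| = 0.00183366 s⁻¹
T_syn = 1 / |1/T₁ − 1/T₂| = 545.357 s ≈ 9.089 minutes

Final answer: T_syn = 9.089 minutes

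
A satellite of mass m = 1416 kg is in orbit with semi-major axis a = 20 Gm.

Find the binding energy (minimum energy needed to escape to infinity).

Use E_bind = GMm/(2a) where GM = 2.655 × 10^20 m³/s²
a = 20 Gm = 2 × 10^10 m
GM = 2.655 × 10^20 m³/s²
m = 1416 kg
GMm = 2.655 × 10^20 × 1416 = 3.75948 × 10^23 m³·kg/s²
2a = 4 × 10^10 m
E_bind = GMm/(2a) = 9.3987 × 10^12 J ≈ 9.399 TJ

Final answer: 9.399 TJ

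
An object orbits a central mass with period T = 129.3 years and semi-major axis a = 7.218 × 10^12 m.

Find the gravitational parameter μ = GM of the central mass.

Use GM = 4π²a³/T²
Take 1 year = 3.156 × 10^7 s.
T = 129.3 years = 4.08071 × 10^9 s
a = 7.218 × 10^12 m
a³ = 3.76054 × 10^38 m³
T² = 1.66522 × 10^19 s²
GM = 4π² × (3.76054 × 10^38) / (1.66522 × 10^19) = 8.91537 × 10^20 m³/s²
GM ≈ 8.915 × 10^20 m³/s²

Final answer: GM = 8.915 × 10^20 m³/s²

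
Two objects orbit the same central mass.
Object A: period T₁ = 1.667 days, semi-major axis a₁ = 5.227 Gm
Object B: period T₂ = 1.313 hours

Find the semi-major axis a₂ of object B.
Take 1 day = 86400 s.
T₁ = 1.667 days = 144029 s
T₂ = 1.313 hours = 4726.8 s
a₁ = 5.227 Gm = 5.227 × 10^9 m
Kepler's third law: (T₂/T₁)² = (a₂/a₁)³  ⇒  a₂ = a₁ (T₂/T₁)^(2/3)
T₂/T₁ = 0.0328184
(T₂/T₁)^(2/3) = 0.102505
a₂ = 5.227 × 10^9 m × 0.102505 = 5.35794 × 10^8 m ≈ 535.8 Mm

Final answer: a₂ = 535.8 Mm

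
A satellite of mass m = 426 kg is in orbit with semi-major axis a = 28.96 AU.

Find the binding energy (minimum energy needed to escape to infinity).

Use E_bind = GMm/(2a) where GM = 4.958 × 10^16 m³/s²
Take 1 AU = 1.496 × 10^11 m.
a = 28.96 AU = 4.33242 × 10^12 m
GM = 4.958 × 10^16 m³/s²
m = 426 kg
GMm = 4.958 × 10^16 × 426 = 2.11211 × 10^19 m³·kg/s²
2a = 8.66483 × 10^12 m
E_bind = GMm/(2a) = 2.43756 × 10^6 J ≈ 2.438 MJ

Final answer: 2.438 MJ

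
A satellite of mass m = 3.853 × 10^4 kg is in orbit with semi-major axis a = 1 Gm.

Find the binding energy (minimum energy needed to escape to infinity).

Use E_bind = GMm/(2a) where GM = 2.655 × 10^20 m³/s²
a = 1 Gm = 1 × 10^9 m
GM = 2.655 × 10^20 m³/s²
m = 3.853 × 10^4 kg
GMm = 2.655 × 10^20 × 38530 = 1.02297 × 10^25 m³·kg/s²
2a = 2 × 10^9 m
E_bind = GMm/(2a) = 5.11486 × 10^15 J ≈ 5.115 PJ

Final answer: 5.115 PJ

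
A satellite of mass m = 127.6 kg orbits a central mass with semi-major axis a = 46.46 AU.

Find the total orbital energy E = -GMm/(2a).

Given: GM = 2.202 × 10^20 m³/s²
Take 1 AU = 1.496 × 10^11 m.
a = 46.46 AU = 6.95042 × 10^12 m
GM = 2.202 × 10^20 m³/s²
2a = 1.39008 × 10^13 m
GMm = 2.202 × 10^20 × 127.6 = 2.80975 × 10^22 m³·kg/s²
E = −GMm/(2a) = -2.02128 × 10^9 J ≈ -2.021 GJ

Final answer: -2.021 GJ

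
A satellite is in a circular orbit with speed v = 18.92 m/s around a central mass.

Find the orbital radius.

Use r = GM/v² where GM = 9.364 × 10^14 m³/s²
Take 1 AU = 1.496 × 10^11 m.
v = 18.92 m/s
GM = 9.364 × 10^14 m³/s²
v² = 357.966 m²/s²
r = GM/v² = (9.364 × 10^14) / 357.966 = 2.61589 × 10^12 m ≈ 17.49 AU

Final answer: 17.49 AU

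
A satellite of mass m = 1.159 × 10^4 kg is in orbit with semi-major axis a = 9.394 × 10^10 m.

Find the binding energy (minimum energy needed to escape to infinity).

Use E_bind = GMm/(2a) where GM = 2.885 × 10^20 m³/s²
a = 9.394 × 10^10 m
GM = 2.885 × 10^20 m³/s²
m = 1.159 × 10^4 kg
GMm = 2.885 × 10^20 × 11590 = 3.34371 × 10^24 m³·kg/s²
2a = 1.8788 × 10^11 m
E_bind = GMm/(2a) = 1.77971 × 10^13 J ≈ 17.8 TJ

Final answer: 17.8 TJ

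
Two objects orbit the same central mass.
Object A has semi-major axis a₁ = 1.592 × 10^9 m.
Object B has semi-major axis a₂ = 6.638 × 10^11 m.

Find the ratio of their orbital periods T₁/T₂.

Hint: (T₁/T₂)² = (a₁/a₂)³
a₁ = 1.592 × 10^9 m
a₂ = 6.638 × 10^11 m
a₁/a₂ = 0.00239831
T₁/T₂ = (a₁/a₂)^(3/2) = (0.00239831)^1.5 = 0.000117452

Final answer: T₁/T₂ = 0.0001175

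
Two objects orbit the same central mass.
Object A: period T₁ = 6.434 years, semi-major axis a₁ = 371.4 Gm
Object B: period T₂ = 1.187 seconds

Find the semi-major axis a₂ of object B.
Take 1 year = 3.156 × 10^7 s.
T₁ = 6.434 years = 2.03057 × 10^8 s
T₂ = 1.187 seconds
a₁ = 371.4 Gm = 3.714 × 10^11 m
Kepler's third law: (T₂/T₁)² = (a₂/a₁)³  ⇒  a₂ = a₁ (T₂/T₁)^(2/3)
T₂/T₁ = 5.84565 × 10^-9
(T₂/T₁)^(2/3) = 3.24505 × 10^-6
a₂ = 3.714 × 10^11 m × 3.24505 × 10^-6 = 1.20521 × 10^6 m ≈ 1.205 Mm

Final answer: a₂ = 1.205 Mm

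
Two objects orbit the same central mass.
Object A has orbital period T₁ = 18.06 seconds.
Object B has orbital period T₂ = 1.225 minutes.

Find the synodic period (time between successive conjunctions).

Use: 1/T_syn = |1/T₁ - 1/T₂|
T₁ = 18.06 seconds
T₂ = 1.225 minutes = 73.5 s
1/T₁ = 0.055371 s⁻¹
1/T₂ = 0.0136054 s⁻¹
|1/T₁ − 1/T₂| = 0.0417655 s⁻¹
T_syn = 1 / |1/T₁ − 1/T₂| = 23.9432 s ≈ 23.94 seconds

Final answer: T_syn = 23.94 seconds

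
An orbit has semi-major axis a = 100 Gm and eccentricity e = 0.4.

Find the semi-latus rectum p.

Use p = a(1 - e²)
a = 100 Gm = 1 × 10^11 m
e = 0.4,  e² = 0.16,  1 − e² = 0.84
p = a(1 − e²) = 1 × 10^11 m × 0.84 = 8.4 × 10^10 m ≈ 84 Gm

Final answer: p = 84 Gm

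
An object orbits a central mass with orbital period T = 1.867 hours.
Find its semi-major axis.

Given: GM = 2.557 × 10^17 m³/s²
T = 1.867 hours = 6721.2 s
GM = 2.557 × 10^17 m³/s²
Kepler's third law: a³ = GM T² / (4π²)
T² = 4.51745 × 10^7 s²
a³ = (2.557 × 10^17) × (4.51745 × 10^7) / (4π²) = 2.92593 × 10^23 m³
a = (a³)^(1/3) = 6.63878 × 10^7 m ≈ 66.39 Mm

Final answer: 66.39 Mm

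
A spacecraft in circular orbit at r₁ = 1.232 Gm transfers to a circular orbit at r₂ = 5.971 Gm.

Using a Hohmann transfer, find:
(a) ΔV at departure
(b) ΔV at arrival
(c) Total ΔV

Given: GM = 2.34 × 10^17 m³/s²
r₁ = 1.232 Gm = 1.232 × 10^9 m
r₂ = 5.971 Gm = 5.971 × 10^9 m
GM = 2.34 × 10^17 m³/s²
Transfer ellipse: a_t = (r₁ + r₂)/2 = 3.6015 × 10^9 m
Circular speed at r₁: v₁ = √(GM/r₁) = 13781.7 m/s
Transfer speed at r₁ (periapsis): v₁ₜ = √(GM(2/r₁ − 1/a_t)) = 17745.3 m/s
(a) ΔV₁ = v₁ₜ − v₁ = 3963.65 m/s ≈ 3.964 km/s
Circular speed at r₂: v₂ = √(GM/r₂) = 6260.15 m/s
Transfer speed at r₂ (apoapsis): v₂ₜ = √(GM(2/r₂ − 1/a_t)) = 3661.41 m/s
(b) ΔV₂ = v₂ − v₂ₜ = 2598.74 m/s ≈ 2.599 km/s
(c) ΔV_total = ΔV₁ + ΔV₂ = 6562.39 m/s ≈ 6.562 km/s

Final answer:
(a) ΔV₁ = 3.964 km/s
(b) ΔV₂ = 2.599 km/s
(c) ΔV_total = 6.562 km/s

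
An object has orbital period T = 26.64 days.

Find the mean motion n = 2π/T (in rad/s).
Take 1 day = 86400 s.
T = 26.64 days = 2.3017 × 10^6 s
n = 2π / (2.3017 × 10^6 s) = 2.72981 × 10^-6 rad/s ≈ 2.73 × 10^-6 rad/s

Final answer: n = 2.73 × 10^-6 rad/s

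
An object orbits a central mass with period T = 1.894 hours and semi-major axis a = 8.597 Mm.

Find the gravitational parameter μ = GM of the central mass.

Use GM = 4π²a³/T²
T = 1.894 hours = 6818.4 s
a = 8.597 Mm = 8.597 × 10^6 m
a³ = 6.35391 × 10^20 m³
T² = 4.64906 × 10^7 s²
GM = 4π² × (6.35391 × 10^20) / (4.64906 × 10^7) = 5.39555 × 10^14 m³/s²
GM ≈ 5.396 × 10^14 m³/s²

Final answer: GM = 5.396 × 10^14 m³/s²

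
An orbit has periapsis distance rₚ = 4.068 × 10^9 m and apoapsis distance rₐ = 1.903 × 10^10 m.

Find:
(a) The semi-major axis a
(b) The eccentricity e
rₚ = 4.068 × 10^9 m
rₐ = 1.903 × 10^10 m
(a) a = (rₚ + rₐ)/2 = 1.1549 × 10^10 m ≈ 1.155 × 10^10 m
(b) e = (rₐ − rₚ)/(rₐ + rₚ) = (1.4962 × 10^10) / (2.3098 × 10^10) = 0.647762

Final answer:
(a) a = 1.155 × 10^10 m
(b) e = 0.6478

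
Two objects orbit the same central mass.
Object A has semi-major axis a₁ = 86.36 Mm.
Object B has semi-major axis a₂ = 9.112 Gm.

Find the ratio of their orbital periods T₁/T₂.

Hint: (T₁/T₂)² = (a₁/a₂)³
a₁ = 86.36 Mm = 8.636 × 10^7 m
a₂ = 9.112 Gm = 9.112 × 10^9 m
a₁/a₂ = 0.00947761
T₁/T₂ = (a₁/a₂)^(3/2) = (0.00947761)^1.5 = 0.000922674

Final answer: T₁/T₂ = 0.0009227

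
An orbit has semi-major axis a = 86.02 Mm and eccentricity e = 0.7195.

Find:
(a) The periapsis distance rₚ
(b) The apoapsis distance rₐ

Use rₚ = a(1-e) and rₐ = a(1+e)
a = 86.02 Mm = 8.602 × 10^7 m
e = 0.7195:  1 − e = 0.2805,  1 + e = 1.7195
(a) rₚ = a(1 − e) = 8.602 × 10^7 m × 0.2805 = 2.41286 × 10^7 m ≈ 24.13 Mm
(b) rₐ = a(1 + e) = 8.602 × 10^7 m × 1.7195 = 1.47911 × 10^8 m ≈ 147.9 Mm

Final answer:
(a) rₚ = 24.13 Mm
(b) rₐ = 147.9 Mm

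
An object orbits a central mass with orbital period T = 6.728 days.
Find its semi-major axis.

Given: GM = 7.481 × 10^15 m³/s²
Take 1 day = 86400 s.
T = 6.728 days = 581299 s
GM = 7.481 × 10^15 m³/s²
Kepler's third law: a³ = GM T² / (4π²)
T² = 3.37909 × 10^11 s²
a³ = (7.481 × 10^15) × (3.37909 × 10^11) / (4π²) = 6.40323 × 10^25 m³
a = (a³)^(1/3) = 4.00067 × 10^8 m ≈ 400.1 Mm

Final answer: 400.1 Mm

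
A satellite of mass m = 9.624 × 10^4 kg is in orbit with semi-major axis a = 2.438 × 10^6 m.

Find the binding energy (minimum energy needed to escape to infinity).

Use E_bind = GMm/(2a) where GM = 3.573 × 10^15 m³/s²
a = 2.438 × 10^6 m
GM = 3.573 × 10^15 m³/s²
m = 9.624 × 10^4 kg
GMm = 3.573 × 10^15 × 96240 = 3.43866 × 10^20 m³·kg/s²
2a = 4.876 × 10^6 m
E_bind = GMm/(2a) = 7.05221 × 10^13 J ≈ 70.52 TJ

Final answer: 70.52 TJ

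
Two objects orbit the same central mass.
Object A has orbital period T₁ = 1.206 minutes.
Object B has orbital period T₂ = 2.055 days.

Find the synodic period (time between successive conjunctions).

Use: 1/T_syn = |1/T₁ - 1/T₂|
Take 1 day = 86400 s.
T₁ = 1.206 minutes = 72.36 s
T₂ = 2.055 days = 177552 s
1/T₁ = 0.0138198 s⁻¹
1/T₂ = 5.63215 × 10^-6 s⁻¹
|1/T₁ − 1/T₂| = 0.0138142 s⁻¹
T_syn = 1 / |1/T₁ − 1/T₂| = 72.3895 s ≈ 1.206 minutes

Final answer: T_syn = 1.206 minutes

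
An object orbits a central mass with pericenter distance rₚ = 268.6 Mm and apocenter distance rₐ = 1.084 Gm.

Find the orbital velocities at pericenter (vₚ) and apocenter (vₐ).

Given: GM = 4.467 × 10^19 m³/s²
rₚ = 268.6 Mm = 2.686 × 10^8 m
rₐ = 1.084 Gm = 1.084 × 10^9 m
GM = 4.467 × 10^19 m³/s²
a = (rₚ + rₐ)/2 = 6.763 × 10^8 m
Vis-viva: v² = GM (2/r − 1/a)
vₚ² = 4.467 × 10^19 × (7.44602 × 10^-9 − 1.47863 × 10^-9) = 2.66563 × 10^11 m²/s²
vₚ = 516297 m/s ≈ 516.3 km/s
vₐ² = 4.467 × 10^19 × (1.84502 × 10^-9 − 1.47863 × 10^-9) = 1.63664 × 10^10 m²/s²
vₐ = 127931 m/s ≈ 127.9 km/s

Final answer: vₚ = 516.3 km/s, vₐ = 127.9 km/s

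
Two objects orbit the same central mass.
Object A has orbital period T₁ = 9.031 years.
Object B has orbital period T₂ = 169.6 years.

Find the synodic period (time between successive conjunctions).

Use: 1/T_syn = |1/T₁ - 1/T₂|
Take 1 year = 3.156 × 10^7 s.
T₁ = 9.031 years = 2.85018 × 10^8 s
T₂ = 169.6 years = 5.35258 × 10^9 s
1/T₁ = 3.50855 × 10^-9 s⁻¹
1/T₂ = 1.86826 × 10^-10 s⁻¹
|1/T₁ − 1/T₂| = 3.32172 × 10^-9 s⁻¹
T_syn = 1 / |1/T₁ − 1/T₂| = 3.01049 × 10^8 s ≈ 9.539 years

Final answer: T_syn = 9.539 years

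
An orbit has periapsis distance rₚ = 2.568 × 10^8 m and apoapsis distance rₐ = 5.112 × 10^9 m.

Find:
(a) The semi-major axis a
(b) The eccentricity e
rₚ = 2.568 × 10^8 m
rₐ = 5.112 × 10^9 m
(a) a = (rₚ + rₐ)/2 = 2.6844 × 10^9 m ≈ 2.684 × 10^9 m
(b) e = (rₐ − rₚ)/(rₐ + rₚ) = (4.8552 × 10^9) / (5.3688 × 10^9) = 0.904336

Final answer:
(a) a = 2.684 × 10^9 m
(b) e = 0.9043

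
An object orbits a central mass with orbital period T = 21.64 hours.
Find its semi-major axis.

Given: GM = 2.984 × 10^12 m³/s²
T = 21.64 hours = 77904 s
GM = 2.984 × 10^12 m³/s²
Kepler's third law: a³ = GM T² / (4π²)
T² = 6.06903 × 10^9 s²
a³ = (2.984 × 10^12) × (6.06903 × 10^9) / (4π²) = 4.58732 × 10^20 m³
a = (a³)^(1/3) = 7.71234 × 10^6 m ≈ 7.712 × 10^6 m

Final answer: 7.712 × 10^6 m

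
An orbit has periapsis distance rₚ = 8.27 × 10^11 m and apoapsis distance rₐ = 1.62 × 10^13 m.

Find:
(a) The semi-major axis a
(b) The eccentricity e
rₚ = 8.27 × 10^11 m
rₐ = 1.62 × 10^13 m
(a) a = (rₚ + rₐ)/2 = 8.5135 × 10^12 m ≈ 8.514 × 10^12 m
(b) e = (rₐ − rₚ)/(rₐ + rₚ) = (1.5373 × 10^13) / (1.7027 × 10^13) = 0.90286

Final answer:
(a) a = 8.514 × 10^12 m
(b) e = 0.9029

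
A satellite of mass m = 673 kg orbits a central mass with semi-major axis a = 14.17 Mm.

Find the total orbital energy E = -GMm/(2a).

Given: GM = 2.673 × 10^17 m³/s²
a = 14.17 Mm = 1.417 × 10^7 m
GM = 2.673 × 10^17 m³/s²
2a = 2.834 × 10^7 m
GMm = 2.673 × 10^17 × 673 = 1.79893 × 10^20 m³·kg/s²
E = −GMm/(2a) = -6.34767 × 10^12 J ≈ -6.348 TJ

Final answer: -6.348 TJ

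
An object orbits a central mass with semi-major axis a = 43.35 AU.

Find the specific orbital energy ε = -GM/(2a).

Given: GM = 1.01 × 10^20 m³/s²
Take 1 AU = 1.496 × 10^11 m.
a = 43.35 AU = 6.48516 × 10^12 m
GM = 1.01 × 10^20 m³/s²
2a = 1.29703 × 10^13 m
ε = −GM/(2a) = -7.78701 × 10^6 J/kg ≈ -7.787 MJ/kg

Final answer: -7.787 MJ/kg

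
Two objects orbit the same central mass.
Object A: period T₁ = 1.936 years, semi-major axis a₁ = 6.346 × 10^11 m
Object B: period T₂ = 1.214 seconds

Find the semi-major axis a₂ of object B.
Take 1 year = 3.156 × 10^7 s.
T₁ = 1.936 years = 6.11002 × 10^7 s
T₂ = 1.214 seconds
a₁ = 6.346 × 10^11 m
Kepler's third law: (T₂/T₁)² = (a₂/a₁)³  ⇒  a₂ = a₁ (T₂/T₁)^(2/3)
T₂/T₁ = 1.9869 × 10^-8
(T₂/T₁)^(2/3) = 7.33586 × 10^-6
a₂ = 6.346 × 10^11 m × 7.33586 × 10^-6 = 4.65534 × 10^6 m ≈ 4.655 × 10^6 m

Final answer: a₂ = 4.655 × 10^6 m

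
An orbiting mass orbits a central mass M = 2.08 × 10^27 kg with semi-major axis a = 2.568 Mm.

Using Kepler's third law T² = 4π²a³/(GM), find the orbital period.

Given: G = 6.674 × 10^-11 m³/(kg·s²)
M = 2.08 × 10^27 kg
GM = G × M = 6.674 × 10^-11 × 2.08 × 10^27 = 1.38819 × 10^17 m³/s²
a = 2.568 Mm = 2.568 × 10^6 m
a³ = 1.6935 × 10^19 m³
T = 2π √(a³/GM) = 2π √((1.6935 × 10^19) / (1.38819 × 10^17)) = 2π × 11.0451 s
T = 69.3981 s ≈ 1.157 minutes

Final answer: 1.157 minutes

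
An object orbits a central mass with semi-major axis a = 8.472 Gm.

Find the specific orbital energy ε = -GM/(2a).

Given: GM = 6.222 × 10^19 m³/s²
a = 8.472 Gm = 8.472 × 10^9 m
GM = 6.222 × 10^19 m³/s²
2a = 1.6944 × 10^10 m
ε = −GM/(2a) = -3.6721 × 10^9 J/kg ≈ -3.672 GJ/kg

Final answer: -3.672 GJ/kg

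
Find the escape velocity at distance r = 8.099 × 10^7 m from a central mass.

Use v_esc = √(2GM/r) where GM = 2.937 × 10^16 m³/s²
r = 8.099 × 10^7 m
GM = 2.937 × 10^16 m³/s²
2GM/r = 2 × (2.937 × 10^16) / (8.099 × 10^7) = 7.25275 × 10^8 m²/s²
v_esc = √(2GM/r) = 26930.9 m/s ≈ 26.93 km/s

Final answer: 26.93 km/s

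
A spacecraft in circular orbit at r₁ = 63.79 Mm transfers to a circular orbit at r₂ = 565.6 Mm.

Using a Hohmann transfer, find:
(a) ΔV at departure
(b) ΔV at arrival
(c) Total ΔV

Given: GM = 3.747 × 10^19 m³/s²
r₁ = 63.79 Mm = 6.379 × 10^7 m
r₂ = 565.6 Mm = 5.656 × 10^8 m
GM = 3.747 × 10^19 m³/s²
Transfer ellipse: a_t = (r₁ + r₂)/2 = 3.14695 × 10^8 m
Circular speed at r₁: v₁ = √(GM/r₁) = 766418 m/s
Transfer speed at r₁ (periapsis): v₁ₜ = √(GM(2/r₁ − 1/a_t)) = 1.02748 × 10^6 m/s
(a) ΔV₁ = v₁ₜ − v₁ = 261067 m/s ≈ 261.1 km/s
Circular speed at r₂: v₂ = √(GM/r₂) = 257387 m/s
Transfer speed at r₂ (apoapsis): v₂ₜ = √(GM(2/r₂ − 1/a_t)) = 115883 m/s
(b) ΔV₂ = v₂ − v₂ₜ = 141505 m/s ≈ 141.5 km/s
(c) ΔV_total = ΔV₁ + ΔV₂ = 402572 m/s ≈ 402.6 km/s

Final answer:
(a) ΔV₁ = 261.1 km/s
(b) ΔV₂ = 141.5 km/s
(c) ΔV_total = 402.6 km/s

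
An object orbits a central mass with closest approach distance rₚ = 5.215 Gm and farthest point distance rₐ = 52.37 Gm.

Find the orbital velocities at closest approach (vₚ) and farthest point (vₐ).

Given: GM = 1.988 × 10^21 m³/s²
rₚ = 5.215 Gm = 5.215 × 10^9 m
rₐ = 52.37 Gm = 5.237 × 10^10 m
GM = 1.988 × 10^21 m³/s²
a = (rₚ + rₐ)/2 = 2.87925 × 10^10 m
Vis-viva: v² = GM (2/r − 1/a)
vₚ² = 1.988 × 10^21 × (3.83509 × 10^-10 − 3.47313 × 10^-11) = 6.9337 × 10^11 m²/s²
vₚ = 832689 m/s ≈ 832.7 km/s
vₐ² = 1.988 × 10^21 × (3.81898 × 10^-11 − 3.47313 × 10^-11) = 6.87557 × 10^9 m²/s²
vₐ = 82919.1 m/s ≈ 82.92 km/s

Final answer: vₚ = 832.7 km/s, vₐ = 82.92 km/s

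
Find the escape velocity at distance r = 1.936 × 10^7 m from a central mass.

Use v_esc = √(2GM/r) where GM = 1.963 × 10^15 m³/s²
r = 1.936 × 10^7 m
GM = 1.963 × 10^15 m³/s²
2GM/r = 2 × (1.963 × 10^15) / (1.936 × 10^7) = 2.02789 × 10^8 m²/s²
v_esc = √(2GM/r) = 14240.4 m/s ≈ 14.24 km/s

Final answer: 14.24 km/s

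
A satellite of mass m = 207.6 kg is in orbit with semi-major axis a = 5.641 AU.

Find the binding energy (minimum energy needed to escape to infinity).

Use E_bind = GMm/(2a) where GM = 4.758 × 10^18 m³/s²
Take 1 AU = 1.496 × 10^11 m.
a = 5.641 AU = 8.43894 × 10^11 m
GM = 4.758 × 10^18 m³/s²
m = 207.6 kg
GMm = 4.758 × 10^18 × 207.6 = 9.87761 × 10^20 m³·kg/s²
2a = 1.68779 × 10^12 m
E_bind = GMm/(2a) = 5.8524 × 10^8 J ≈ 585.2 MJ

Final answer: 585.2 MJ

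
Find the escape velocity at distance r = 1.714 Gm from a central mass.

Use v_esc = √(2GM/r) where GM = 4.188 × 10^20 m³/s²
r = 1.714 Gm = 1.714 × 10^9 m
GM = 4.188 × 10^20 m³/s²
2GM/r = 2 × (4.188 × 10^20) / (1.714 × 10^9) = 4.88681 × 10^11 m²/s²
v_esc = √(2GM/r) = 699058 m/s ≈ 699.1 km/s

Final answer: 699.1 km/s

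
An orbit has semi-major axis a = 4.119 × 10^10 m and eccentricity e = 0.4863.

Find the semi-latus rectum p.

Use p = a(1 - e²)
a = 4.119 × 10^10 m
e = 0.4863,  e² = 0.236488,  1 − e² = 0.763512
p = a(1 − e²) = 4.119 × 10^10 m × 0.763512 = 3.14491 × 10^10 m ≈ 3.145 × 10^10 m

Final answer: p = 3.145 × 10^10 m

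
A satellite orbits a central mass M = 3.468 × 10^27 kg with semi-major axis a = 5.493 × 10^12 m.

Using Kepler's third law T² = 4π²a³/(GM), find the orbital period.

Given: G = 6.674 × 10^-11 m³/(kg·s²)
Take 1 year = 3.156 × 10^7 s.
M = 3.468 × 10^27 kg
GM = G × M = 6.674 × 10^-11 × 3.468 × 10^27 = 2.31454 × 10^17 m³/s²
a = 5.493 × 10^12 m
a³ = 1.65741 × 10^38 m³
T = 2π √(a³/GM) = 2π √((1.65741 × 10^38) / (2.31454 × 10^17)) = 2π × 2.67597 × 10^10 s
T = 1.68136 × 10^11 s ≈ 5328 years

Final answer: 5328 years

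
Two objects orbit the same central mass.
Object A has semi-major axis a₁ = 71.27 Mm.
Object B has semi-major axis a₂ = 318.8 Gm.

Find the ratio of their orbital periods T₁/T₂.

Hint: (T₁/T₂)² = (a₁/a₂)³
a₁ = 71.27 Mm = 7.127 × 10^7 m
a₂ = 318.8 Gm = 3.188 × 10^11 m
a₁/a₂ = 0.000223557
T₁/T₂ = (a₁/a₂)^(3/2) = (0.000223557)^1.5 = 3.34259 × 10^-6

Final answer: T₁/T₂ = 3.343 × 10^-6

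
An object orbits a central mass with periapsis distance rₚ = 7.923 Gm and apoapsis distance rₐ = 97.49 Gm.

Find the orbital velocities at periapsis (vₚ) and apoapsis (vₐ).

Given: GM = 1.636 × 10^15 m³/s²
rₚ = 7.923 Gm = 7.923 × 10^9 m
rₐ = 97.49 Gm = 9.749 × 10^10 m
GM = 1.636 × 10^15 m³/s²
a = (rₚ + rₐ)/2 = 5.27065 × 10^10 m
Vis-viva: v² = GM (2/r − 1/a)
vₚ² = 1.636 × 10^15 × (2.5243 × 10^-10 − 1.8973 × 10^-11) = 381935 m²/s²
vₚ = 618.009 m/s ≈ 618 m/s
vₐ² = 1.636 × 10^15 × (2.05149 × 10^-11 − 1.8973 × 10^-11) = 2522.6 m²/s²
vₐ = 50.2255 m/s ≈ 50.23 m/s

Final answer: vₚ = 618 m/s, vₐ = 50.23 m/s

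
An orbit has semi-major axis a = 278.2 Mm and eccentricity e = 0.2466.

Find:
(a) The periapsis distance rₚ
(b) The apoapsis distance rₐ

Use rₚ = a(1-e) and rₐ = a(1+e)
a = 278.2 Mm = 2.782 × 10^8 m
e = 0.2466:  1 − e = 0.7534,  1 + e = 1.2466
(a) rₚ = a(1 − e) = 2.782 × 10^8 m × 0.7534 = 2.09596 × 10^8 m ≈ 209.6 Mm
(b) rₐ = a(1 + e) = 2.782 × 10^8 m × 1.2466 = 3.46804 × 10^8 m ≈ 346.8 Mm

Final answer:
(a) rₚ = 209.6 Mm
(b) rₐ = 346.8 Mm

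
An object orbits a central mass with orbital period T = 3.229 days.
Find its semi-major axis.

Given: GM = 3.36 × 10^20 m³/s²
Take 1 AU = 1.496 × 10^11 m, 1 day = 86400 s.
T = 3.229 days = 278986 s
GM = 3.36 × 10^20 m³/s²
Kepler's third law: a³ = GM T² / (4π²)
T² = 7.7833 × 10^10 s²
a³ = (3.36 × 10^20) × (7.7833 × 10^10) / (4π²) = 6.62435 × 10^29 m³
a = (a³)^(1/3) = 8.71728 × 10^9 m ≈ 0.05827 AU

Final answer: 0.05827 AU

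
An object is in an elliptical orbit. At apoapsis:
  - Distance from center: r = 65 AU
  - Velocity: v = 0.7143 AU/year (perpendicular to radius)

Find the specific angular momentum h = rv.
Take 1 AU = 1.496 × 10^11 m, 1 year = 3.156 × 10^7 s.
r = 65 AU = 9.724 × 10^12 m
v = 0.7143 AU/year = 3385.91 m/s
h = rv = 9.724 × 10^12 × 3385.91 = 3.29246 × 10^16 m²/s ≈ 3.292 × 10^16 m²/s

Final answer: h = 3.292 × 10^16 m²/s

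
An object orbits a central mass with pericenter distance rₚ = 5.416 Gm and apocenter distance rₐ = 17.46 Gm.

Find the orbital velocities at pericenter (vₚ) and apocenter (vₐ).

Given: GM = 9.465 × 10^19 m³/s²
rₚ = 5.416 Gm = 5.416 × 10^9 m
rₐ = 17.46 Gm = 1.746 × 10^10 m
GM = 9.465 × 10^19 m³/s²
a = (rₚ + rₐ)/2 = 1.1438 × 10^10 m
Vis-viva: v² = GM (2/r − 1/a)
vₚ² = 9.465 × 10^19 × (3.69276 × 10^-10 − 8.74279 × 10^-11) = 2.66769 × 10^10 m²/s²
vₚ = 163331 m/s ≈ 163.3 km/s
vₐ² = 9.465 × 10^19 × (1.14548 × 10^-10 − 8.74279 × 10^-11) = 2.56688 × 10^9 m²/s²
vₐ = 50664.3 m/s ≈ 50.66 km/s

Final answer: vₚ = 163.3 km/s, vₐ = 50.66 km/s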